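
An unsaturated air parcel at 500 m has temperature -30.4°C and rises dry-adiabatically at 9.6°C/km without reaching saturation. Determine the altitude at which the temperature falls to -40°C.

Height above start = (-30.4 − (-40)) / 9.6 = 1 km
Altitude = 500 m + 1000 m = 1500 m

1500 m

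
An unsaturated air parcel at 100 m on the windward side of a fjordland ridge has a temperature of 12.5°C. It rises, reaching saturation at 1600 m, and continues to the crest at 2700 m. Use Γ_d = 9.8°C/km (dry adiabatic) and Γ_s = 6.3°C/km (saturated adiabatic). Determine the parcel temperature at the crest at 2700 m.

100 → 1600 m (dry, 9.8°C/km): ΔT = -9.8 × 1.5 = -14.7°C → T = -2.2°C
1600 → 2700 m (saturated, 6.3°C/km): ΔT = -6.3 × 1.1 = -6.93°C → T = -9.13°C

-9.13°C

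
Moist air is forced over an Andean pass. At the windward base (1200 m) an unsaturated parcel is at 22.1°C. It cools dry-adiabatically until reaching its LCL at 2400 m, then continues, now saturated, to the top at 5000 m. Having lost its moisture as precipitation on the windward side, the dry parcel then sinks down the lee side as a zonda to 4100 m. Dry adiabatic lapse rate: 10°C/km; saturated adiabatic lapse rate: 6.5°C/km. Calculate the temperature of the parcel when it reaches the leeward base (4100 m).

2.2°C

1200 → 2400 m (dry, 10°C/km): ΔT = -10 × 1.2 = -12°C → T = 10.1°C
2400 → 5000 m (saturated, 6.5°C/km): ΔT = -6.5 × 2.6 = -16.9°C → T = -6.8°C
5000 → 4100 m (dry descent, 10°C/km): ΔT = +10 × 0.9 = +9°C → T = 2.2°C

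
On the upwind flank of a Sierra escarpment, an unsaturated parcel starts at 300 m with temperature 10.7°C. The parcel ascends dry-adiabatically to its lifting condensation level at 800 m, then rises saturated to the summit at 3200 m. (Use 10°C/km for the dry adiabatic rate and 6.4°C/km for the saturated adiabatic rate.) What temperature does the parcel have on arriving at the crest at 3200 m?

-9.66°C

From 300 m to 800 m (dry): cools by 10 × 0.5 = 5°C, giving 5.7°C.
From 800 m to 3200 m (saturated): cools by 6.4 × 2.4 = 15.36°C, giving -9.66°C.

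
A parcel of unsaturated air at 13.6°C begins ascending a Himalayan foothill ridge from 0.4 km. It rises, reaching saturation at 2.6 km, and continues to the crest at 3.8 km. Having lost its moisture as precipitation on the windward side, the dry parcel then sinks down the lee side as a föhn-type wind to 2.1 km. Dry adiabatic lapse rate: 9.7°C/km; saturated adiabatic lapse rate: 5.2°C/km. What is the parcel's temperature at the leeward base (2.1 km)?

2.51°C

400 → 2600 m (dry, 9.7°C/km): ΔT = -9.7 × 2.2 = -21.34°C → T = -7.74°C
2600 → 3800 m (saturated, 5.2°C/km): ΔT = -5.2 × 1.2 = -6.24°C → T = -13.98°C
3800 → 2100 m (dry descent, 9.7°C/km): ΔT = +9.7 × 1.7 = +16.49°C → T = 2.51°C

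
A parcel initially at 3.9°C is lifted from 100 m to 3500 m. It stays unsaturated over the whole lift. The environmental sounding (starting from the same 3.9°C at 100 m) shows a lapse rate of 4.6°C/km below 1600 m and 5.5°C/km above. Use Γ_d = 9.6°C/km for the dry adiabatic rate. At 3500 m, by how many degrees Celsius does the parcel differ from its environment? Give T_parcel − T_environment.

Parcel:
  100 → 3500 m (dry, 9.6°C/km): ΔT = -9.6 × 3.4 = -32.64°C → T = -28.74°C
Environment:
  100 → 1600 m (environment, lower layer, 4.6°C/km): ΔT = -4.6 × 1.5 = -6.9°C → T = -3°C
  1600 → 3500 m (environment, upper layer, 5.5°C/km): ΔT = -5.5 × 1.9 = -10.45°C → T = -13.45°C
T_parcel − T_env = -28.74 − (-13.45) = -15.29°C

-15.29°C (parcel cooler than environment)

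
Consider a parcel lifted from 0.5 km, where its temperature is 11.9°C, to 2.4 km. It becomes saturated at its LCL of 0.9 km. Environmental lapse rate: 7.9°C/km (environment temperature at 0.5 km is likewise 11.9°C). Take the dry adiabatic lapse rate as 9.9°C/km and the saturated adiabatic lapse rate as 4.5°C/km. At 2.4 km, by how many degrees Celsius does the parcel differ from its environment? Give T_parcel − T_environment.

Parcel:
  Dry to 900 m: -9.9 × 0.4 km = -3.96°C, so T = 7.94°C.
  Saturated to 2400 m: -4.5 × 1.5 km = -6.75°C, so T = 1.19°C.
Environment:
  Environment to 2400 m: -7.9 × 1.9 km = -15.01°C, so T = -3.11°C.
T_parcel − T_env = 1.19 − (-3.11) = +4.3°C

+4.3°C (parcel warmer than environment)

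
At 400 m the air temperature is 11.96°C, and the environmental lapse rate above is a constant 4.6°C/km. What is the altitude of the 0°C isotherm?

Height above start = (11.96 − 0) / 4.6 = 2.6 km
Altitude = 400 m + 2600 m = 3000 m

3000 m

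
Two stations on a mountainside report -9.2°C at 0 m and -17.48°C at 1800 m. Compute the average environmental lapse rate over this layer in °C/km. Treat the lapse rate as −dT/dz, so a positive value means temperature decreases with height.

Γ = −ΔT/Δz = (-9.2 − (-17.48)) / (1800 − 0) m
  = 8.28°C / 1.8 km = 4.6°C/km

4.6°C/km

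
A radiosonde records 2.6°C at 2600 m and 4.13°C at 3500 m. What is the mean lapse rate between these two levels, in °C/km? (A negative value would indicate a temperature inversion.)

-1.7°C/km

Γ = −ΔT/Δz = (2.6 − 4.13) / (3500 − 2600) m
  = -1.53°C / 0.9 km = -1.7°C/km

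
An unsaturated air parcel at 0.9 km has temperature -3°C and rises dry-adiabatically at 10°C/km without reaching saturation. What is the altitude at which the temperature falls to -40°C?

4.6 km

Height above start = (-3 − (-40)) / 10 = 3.7 km
Altitude = 900 m + 3700 m = 4600 m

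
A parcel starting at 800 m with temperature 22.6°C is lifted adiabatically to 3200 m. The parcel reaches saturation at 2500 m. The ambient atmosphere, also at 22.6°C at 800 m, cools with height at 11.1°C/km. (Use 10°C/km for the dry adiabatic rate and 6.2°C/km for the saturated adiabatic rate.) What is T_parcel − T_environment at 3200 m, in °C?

Parcel:
  Dry to 2500 m: -10 × 1.7 km = -17°C, so T = 5.6°C.
  Saturated to 3200 m: -6.2 × 0.7 km = -4.34°C, so T = 1.26°C.
Environment:
  Environment to 3200 m: -11.1 × 2.4 km = -26.64°C, so T = -4.04°C.
T_parcel − T_env = 1.26 − (-4.04) = +5.3°C

+5.3°C (parcel warmer than environment)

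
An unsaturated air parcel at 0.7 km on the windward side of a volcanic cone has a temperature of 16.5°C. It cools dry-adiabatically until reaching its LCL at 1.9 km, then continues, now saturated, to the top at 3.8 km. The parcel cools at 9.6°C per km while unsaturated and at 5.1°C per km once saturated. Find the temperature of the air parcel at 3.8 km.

Dry to 1900 m: -9.6 × 1.2 km = -11.52°C, so T = 4.98°C.
Saturated to 3800 m: -5.1 × 1.9 km = -9.69°C, so T = -4.71°C.

-4.71°C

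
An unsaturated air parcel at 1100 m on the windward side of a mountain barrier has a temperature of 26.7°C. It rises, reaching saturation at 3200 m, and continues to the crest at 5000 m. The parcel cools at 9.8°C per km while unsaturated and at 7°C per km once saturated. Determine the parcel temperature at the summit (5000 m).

1100–3200 m, dry: Δz = 2.1 km ⇒ ΔT = -20.58°C; T = 6.12°C
3200–5000 m, saturated: Δz = 1.8 km ⇒ ΔT = -12.6°C; T = -6.48°C

-6.48°C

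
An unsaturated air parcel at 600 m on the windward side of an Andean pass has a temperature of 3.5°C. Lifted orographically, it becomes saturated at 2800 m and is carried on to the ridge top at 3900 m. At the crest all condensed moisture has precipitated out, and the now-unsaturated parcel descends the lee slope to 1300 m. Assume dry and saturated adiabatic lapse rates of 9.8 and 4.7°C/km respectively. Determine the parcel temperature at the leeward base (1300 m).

2.25°C

Dry to 2800 m: -9.8 × 2.2 km = -21.56°C, so T = -18.06°C.
Saturated to 3900 m: -4.7 × 1.1 km = -5.17°C, so T = -23.23°C.
Dry descent to 1300 m: +9.8 × 2.6 km = +25.48°C, so T = 2.25°C.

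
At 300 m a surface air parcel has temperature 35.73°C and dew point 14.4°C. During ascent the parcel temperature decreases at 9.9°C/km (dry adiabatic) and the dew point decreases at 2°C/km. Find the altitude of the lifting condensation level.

3000 m

T and T_d converge at 9.9 − 2 = 7.9°C per km
Height above start = (35.73 − 14.4) / 7.9 = 2.7 km
LCL altitude = 300 m + 2700 m = 3000 m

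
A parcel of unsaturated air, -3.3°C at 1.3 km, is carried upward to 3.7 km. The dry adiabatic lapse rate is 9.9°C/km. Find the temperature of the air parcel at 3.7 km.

From 1300 m to 3700 m (dry adiabatic): cools by 9.9 × 2.4 = 23.76°C, giving -27.06°C.

-27.06°C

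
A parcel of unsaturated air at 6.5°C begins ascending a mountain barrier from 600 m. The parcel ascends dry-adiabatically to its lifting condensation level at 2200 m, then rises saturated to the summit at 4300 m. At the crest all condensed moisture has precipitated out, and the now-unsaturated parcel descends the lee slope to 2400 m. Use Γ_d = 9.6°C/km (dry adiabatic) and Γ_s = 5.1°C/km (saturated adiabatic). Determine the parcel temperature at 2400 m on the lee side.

-1.33°C

From 600 m to 2200 m (dry): cools by 9.6 × 1.6 = 15.36°C, giving -8.86°C.
From 2200 m to 4300 m (saturated): cools by 5.1 × 2.1 = 10.71°C, giving -19.57°C.
From 4300 m to 2400 m (dry descent): warms by 9.6 × 1.9 = 18.24°C, giving -1.33°C.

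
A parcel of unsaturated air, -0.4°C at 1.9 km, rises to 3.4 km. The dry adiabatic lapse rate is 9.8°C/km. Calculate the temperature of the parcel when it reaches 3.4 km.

Dry adiabatic to 3400 m: -9.8 × 1.5 km = -14.7°C, so T = -15.1°C.

-15.1°C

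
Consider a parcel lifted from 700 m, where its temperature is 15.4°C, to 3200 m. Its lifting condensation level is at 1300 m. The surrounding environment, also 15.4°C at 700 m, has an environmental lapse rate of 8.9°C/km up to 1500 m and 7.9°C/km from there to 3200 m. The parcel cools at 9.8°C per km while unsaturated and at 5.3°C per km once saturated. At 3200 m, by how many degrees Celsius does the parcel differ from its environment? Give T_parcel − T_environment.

+4.6°C (parcel warmer than environment)

Parcel:
  From 700 m to 1300 m (dry): cools by 9.8 × 0.6 = 5.88°C, giving 9.52°C.
  From 1300 m to 3200 m (saturated): cools by 5.3 × 1.9 = 10.07°C, giving -0.55°C.
Environment:
  From 700 m to 1500 m (environment, lower layer): cools by 8.9 × 0.8 = 7.12°C, giving 8.28°C.
  From 1500 m to 3200 m (environment, upper layer): cools by 7.9 × 1.7 = 13.43°C, giving -5.15°C.
T_parcel − T_env = -0.55 − (-5.15) = +4.6°C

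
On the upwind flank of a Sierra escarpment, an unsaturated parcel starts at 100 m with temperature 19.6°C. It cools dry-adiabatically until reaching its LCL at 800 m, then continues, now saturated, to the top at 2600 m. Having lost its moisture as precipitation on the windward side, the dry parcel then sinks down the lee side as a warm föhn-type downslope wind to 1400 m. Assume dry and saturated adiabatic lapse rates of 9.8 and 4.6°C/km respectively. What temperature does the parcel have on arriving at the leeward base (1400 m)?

16.22°C

Dry to 800 m: -9.8 × 0.7 km = -6.86°C, so T = 12.74°C.
Saturated to 2600 m: -4.6 × 1.8 km = -8.28°C, so T = 4.46°C.
Dry descent to 1400 m: +9.8 × 1.2 km = +11.76°C, so T = 16.22°C.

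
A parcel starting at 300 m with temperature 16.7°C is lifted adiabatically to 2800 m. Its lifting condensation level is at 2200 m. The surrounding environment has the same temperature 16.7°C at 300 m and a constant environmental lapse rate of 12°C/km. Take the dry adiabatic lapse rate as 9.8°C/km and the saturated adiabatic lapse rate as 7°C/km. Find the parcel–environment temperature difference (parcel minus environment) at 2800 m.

Parcel:
  300 → 2200 m (dry, 9.8°C/km): ΔT = -9.8 × 1.9 = -18.62°C → T = -1.92°C
  2200 → 2800 m (saturated, 7°C/km): ΔT = -7 × 0.6 = -4.2°C → T = -6.12°C
Environment:
  300 → 2800 m (environment, 12°C/km): ΔT = -12 × 2.5 = -30°C → T = -13.3°C
T_parcel − T_env = -6.12 − (-13.3) = +7.18°C

+7.18°C (parcel warmer than environment)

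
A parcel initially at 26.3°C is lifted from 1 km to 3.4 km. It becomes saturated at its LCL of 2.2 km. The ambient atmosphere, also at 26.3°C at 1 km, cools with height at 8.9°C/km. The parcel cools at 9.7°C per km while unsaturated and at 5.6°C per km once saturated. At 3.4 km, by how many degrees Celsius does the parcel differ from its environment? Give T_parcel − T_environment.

+3°C (parcel warmer than environment)

Parcel:
  Dry to 2200 m: -9.7 × 1.2 km = -11.64°C, so T = 14.66°C.
  Saturated to 3400 m: -5.6 × 1.2 km = -6.72°C, so T = 7.94°C.
Environment:
  Environment to 3400 m: -8.9 × 2.4 km = -21.36°C, so T = 4.94°C.
T_parcel − T_env = 7.94 − 4.94 = +3°C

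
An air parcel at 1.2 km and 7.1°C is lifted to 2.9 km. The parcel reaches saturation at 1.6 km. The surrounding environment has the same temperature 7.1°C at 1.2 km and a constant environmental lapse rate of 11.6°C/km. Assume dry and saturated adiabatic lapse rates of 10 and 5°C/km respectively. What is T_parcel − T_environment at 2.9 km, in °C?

+9.22°C (parcel warmer than environment)

Parcel:
  1200–1600 m, dry: Δz = 0.4 km ⇒ ΔT = -4°C; T = 3.1°C
  1600–2900 m, saturated: Δz = 1.3 km ⇒ ΔT = -6.5°C; T = -3.4°C
Environment:
  1200–2900 m, environment: Δz = 1.7 km ⇒ ΔT = -19.72°C; T = -12.62°C
T_parcel − T_env = -3.4 − (-12.62) = +9.22°C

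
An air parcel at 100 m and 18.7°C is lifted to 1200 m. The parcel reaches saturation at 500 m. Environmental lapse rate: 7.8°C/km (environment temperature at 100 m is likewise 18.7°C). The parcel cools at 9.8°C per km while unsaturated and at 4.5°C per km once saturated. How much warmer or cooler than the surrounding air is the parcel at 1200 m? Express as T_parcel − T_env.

+1.51°C (parcel warmer than environment)

Parcel:
  100 → 500 m (dry, 9.8°C/km): ΔT = -9.8 × 0.4 = -3.92°C → T = 14.78°C
  500 → 1200 m (saturated, 4.5°C/km): ΔT = -4.5 × 0.7 = -3.15°C → T = 11.63°C
Environment:
  100 → 1200 m (environment, 7.8°C/km): ΔT = -7.8 × 1.1 = -8.58°C → T = 10.12°C
T_parcel − T_env = 11.63 − 10.12 = +1.51°C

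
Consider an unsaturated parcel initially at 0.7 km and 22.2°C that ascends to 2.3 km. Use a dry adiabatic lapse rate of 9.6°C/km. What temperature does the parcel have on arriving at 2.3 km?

6.84°C

700 → 2300 m (dry adiabatic, 9.6°C/km): ΔT = -9.6 × 1.6 = -15.36°C → T = 6.84°C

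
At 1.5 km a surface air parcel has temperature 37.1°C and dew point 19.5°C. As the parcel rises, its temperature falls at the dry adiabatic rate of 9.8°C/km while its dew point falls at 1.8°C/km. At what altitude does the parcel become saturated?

3.7 km

T and T_d converge at 9.8 − 1.8 = 8°C per km
Height above start = (37.1 − 19.5) / 8 = 2.2 km
LCL altitude = 1500 m + 2200 m = 3700 m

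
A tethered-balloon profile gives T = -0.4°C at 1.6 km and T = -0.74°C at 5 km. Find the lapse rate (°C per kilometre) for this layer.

0.1°C/km

Γ = −ΔT/Δz = (-0.4 − (-0.74)) / (5000 − 1600) m
  = 0.34°C / 3.4 km = 0.1°C/km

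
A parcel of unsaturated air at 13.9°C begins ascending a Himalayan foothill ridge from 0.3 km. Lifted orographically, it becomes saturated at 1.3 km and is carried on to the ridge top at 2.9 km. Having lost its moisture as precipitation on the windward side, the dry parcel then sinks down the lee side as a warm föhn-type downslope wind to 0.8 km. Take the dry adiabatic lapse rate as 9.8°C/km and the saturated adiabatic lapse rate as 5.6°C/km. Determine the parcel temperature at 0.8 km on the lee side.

15.72°C

300–1300 m, dry: Δz = 1 km ⇒ ΔT = -9.8°C; T = 4.1°C
1300–2900 m, saturated: Δz = 1.6 km ⇒ ΔT = -8.96°C; T = -4.86°C
2900–800 m, dry descent: Δz = 2.1 km ⇒ ΔT = +20.58°C; T = 15.72°C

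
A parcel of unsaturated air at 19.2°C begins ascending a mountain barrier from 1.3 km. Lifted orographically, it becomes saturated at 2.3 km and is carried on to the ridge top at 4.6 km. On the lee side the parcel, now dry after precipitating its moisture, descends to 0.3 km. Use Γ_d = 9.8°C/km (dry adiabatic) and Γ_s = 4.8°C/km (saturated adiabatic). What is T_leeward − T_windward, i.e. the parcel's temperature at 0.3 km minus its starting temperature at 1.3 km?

+21.3°C

1300 → 2300 m (dry, 9.8°C/km): ΔT = -9.8 × 1 = -9.8°C → T = 9.4°C
2300 → 4600 m (saturated, 4.8°C/km): ΔT = -4.8 × 2.3 = -11.04°C → T = -1.64°C
4600 → 300 m (dry descent, 9.8°C/km): ΔT = +9.8 × 4.3 = +42.14°C → T = 40.5°C
Net change vs windward start: 40.5 − 19.2 = +21.3°C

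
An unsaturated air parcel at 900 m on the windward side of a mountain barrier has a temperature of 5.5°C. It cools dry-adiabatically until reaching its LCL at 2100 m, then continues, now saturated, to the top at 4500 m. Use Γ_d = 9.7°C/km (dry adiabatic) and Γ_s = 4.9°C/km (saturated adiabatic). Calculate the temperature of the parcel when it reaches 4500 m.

-17.9°C

900–2100 m, dry: Δz = 1.2 km ⇒ ΔT = -11.64°C; T = -6.14°C
2100–4500 m, saturated: Δz = 2.4 km ⇒ ΔT = -11.76°C; T = -17.9°C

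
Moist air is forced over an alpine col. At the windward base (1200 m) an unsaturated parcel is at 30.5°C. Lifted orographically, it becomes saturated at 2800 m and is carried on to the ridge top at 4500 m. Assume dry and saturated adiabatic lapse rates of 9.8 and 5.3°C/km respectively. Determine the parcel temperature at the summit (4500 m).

5.81°C

From 1200 m to 2800 m (dry): cools by 9.8 × 1.6 = 15.68°C, giving 14.82°C.
From 2800 m to 4500 m (saturated): cools by 5.3 × 1.7 = 9.01°C, giving 5.81°C.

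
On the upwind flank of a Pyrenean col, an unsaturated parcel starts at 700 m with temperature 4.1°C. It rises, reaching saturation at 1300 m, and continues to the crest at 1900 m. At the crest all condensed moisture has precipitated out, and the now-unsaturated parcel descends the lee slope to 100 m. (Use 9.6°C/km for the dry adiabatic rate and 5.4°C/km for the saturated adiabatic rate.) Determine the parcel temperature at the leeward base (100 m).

12.38°C

From 700 m to 1300 m (dry): cools by 9.6 × 0.6 = 5.76°C, giving -1.66°C.
From 1300 m to 1900 m (saturated): cools by 5.4 × 0.6 = 3.24°C, giving -4.9°C.
From 1900 m to 100 m (dry descent): warms by 9.6 × 1.8 = 17.28°C, giving 12.38°C.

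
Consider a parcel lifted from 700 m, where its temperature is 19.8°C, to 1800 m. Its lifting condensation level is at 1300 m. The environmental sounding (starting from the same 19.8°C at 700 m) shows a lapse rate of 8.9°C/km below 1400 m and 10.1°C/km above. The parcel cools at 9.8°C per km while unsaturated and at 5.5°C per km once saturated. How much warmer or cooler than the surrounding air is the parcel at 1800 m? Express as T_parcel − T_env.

+1.64°C (parcel warmer than environment)

Parcel:
  Dry to 1300 m: -9.8 × 0.6 km = -5.88°C, so T = 13.92°C.
  Saturated to 1800 m: -5.5 × 0.5 km = -2.75°C, so T = 11.17°C.
Environment:
  Environment, lower layer to 1400 m: -8.9 × 0.7 km = -6.23°C, so T = 13.57°C.
  Environment, upper layer to 1800 m: -10.1 × 0.4 km = -4.04°C, so T = 9.53°C.
T_parcel − T_env = 11.17 − 9.53 = +1.64°C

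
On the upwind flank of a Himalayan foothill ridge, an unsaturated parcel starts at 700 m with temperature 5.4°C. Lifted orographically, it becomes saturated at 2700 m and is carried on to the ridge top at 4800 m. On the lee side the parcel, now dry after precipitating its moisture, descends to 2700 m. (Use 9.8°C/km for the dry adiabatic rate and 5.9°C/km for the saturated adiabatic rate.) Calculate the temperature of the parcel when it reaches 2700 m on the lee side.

From 700 m to 2700 m (dry): cools by 9.8 × 2 = 19.6°C, giving -14.2°C.
From 2700 m to 4800 m (saturated): cools by 5.9 × 2.1 = 12.39°C, giving -26.59°C.
From 4800 m to 2700 m (dry descent): warms by 9.8 × 2.1 = 20.58°C, giving -6.01°C.

-6.01°C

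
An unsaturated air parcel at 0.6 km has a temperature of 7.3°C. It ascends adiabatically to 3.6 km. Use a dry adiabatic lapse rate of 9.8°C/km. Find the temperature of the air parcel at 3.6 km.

600–3600 m, dry adiabatic: Δz = 3 km ⇒ ΔT = -29.4°C; T = -22.1°C

-22.1°C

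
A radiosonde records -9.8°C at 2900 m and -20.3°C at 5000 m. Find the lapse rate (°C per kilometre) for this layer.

5°C/km

Γ = −ΔT/Δz = (-9.8 − (-20.3)) / (5000 − 2900) m
  = 10.5°C / 2.1 km = 5°C/km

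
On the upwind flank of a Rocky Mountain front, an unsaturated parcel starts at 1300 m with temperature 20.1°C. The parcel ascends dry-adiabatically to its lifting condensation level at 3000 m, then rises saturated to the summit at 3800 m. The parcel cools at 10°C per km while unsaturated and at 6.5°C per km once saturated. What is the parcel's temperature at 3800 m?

1300 → 3000 m (dry, 10°C/km): ΔT = -10 × 1.7 = -17°C → T = 3.1°C
3000 → 3800 m (saturated, 6.5°C/km): ΔT = -6.5 × 0.8 = -5.2°C → T = -2.1°C

-2.1°C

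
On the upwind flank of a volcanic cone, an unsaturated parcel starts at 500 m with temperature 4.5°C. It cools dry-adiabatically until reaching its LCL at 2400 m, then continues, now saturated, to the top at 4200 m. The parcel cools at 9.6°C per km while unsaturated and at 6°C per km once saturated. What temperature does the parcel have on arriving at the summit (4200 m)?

-24.54°C

Dry to 2400 m: -9.6 × 1.9 km = -18.24°C, so T = -13.74°C.
Saturated to 4200 m: -6 × 1.8 km = -10.8°C, so T = -24.54°C.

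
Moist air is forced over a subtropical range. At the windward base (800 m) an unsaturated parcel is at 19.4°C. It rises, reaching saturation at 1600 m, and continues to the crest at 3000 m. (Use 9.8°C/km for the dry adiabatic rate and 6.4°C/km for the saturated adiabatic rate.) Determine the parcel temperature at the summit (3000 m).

800 → 1600 m (dry, 9.8°C/km): ΔT = -9.8 × 0.8 = -7.84°C → T = 11.56°C
1600 → 3000 m (saturated, 6.4°C/km): ΔT = -6.4 × 1.4 = -8.96°C → T = 2.6°C

2.6°C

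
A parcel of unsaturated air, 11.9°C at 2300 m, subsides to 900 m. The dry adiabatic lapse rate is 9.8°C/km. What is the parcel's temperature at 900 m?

Dry adiabatic to 900 m: +9.8 × 1.4 km = +13.72°C, so T = 25.62°C.

25.62°C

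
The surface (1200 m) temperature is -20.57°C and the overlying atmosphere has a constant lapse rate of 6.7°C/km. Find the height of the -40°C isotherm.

4100 m

Height above start = (-20.57 − (-40)) / 6.7 = 2.9 km
Altitude = 1200 m + 2900 m = 4100 m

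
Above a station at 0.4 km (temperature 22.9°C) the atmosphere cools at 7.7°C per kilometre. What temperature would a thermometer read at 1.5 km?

Environmental to 1500 m: -7.7 × 1.1 km = -8.47°C, so T = 14.43°C.

14.43°C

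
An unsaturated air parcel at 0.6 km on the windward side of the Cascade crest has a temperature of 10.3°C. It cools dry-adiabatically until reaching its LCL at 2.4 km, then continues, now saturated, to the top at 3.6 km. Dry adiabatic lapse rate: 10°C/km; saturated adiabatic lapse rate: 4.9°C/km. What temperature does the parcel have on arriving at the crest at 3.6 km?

From 600 m to 2400 m (dry): cools by 10 × 1.8 = 18°C, giving -7.7°C.
From 2400 m to 3600 m (saturated): cools by 4.9 × 1.2 = 5.88°C, giving -13.58°C.

-13.58°C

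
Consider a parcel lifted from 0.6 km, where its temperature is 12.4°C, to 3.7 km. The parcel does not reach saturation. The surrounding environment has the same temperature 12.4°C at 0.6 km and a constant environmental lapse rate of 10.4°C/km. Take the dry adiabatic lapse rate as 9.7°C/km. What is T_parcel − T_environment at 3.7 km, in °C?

+2.17°C (parcel warmer than environment)

Parcel:
  Dry to 3700 m: -9.7 × 3.1 km = -30.07°C, so T = -17.67°C.
Environment:
  Environment to 3700 m: -10.4 × 3.1 km = -32.24°C, so T = -19.84°C.
T_parcel − T_env = -17.67 − (-19.84) = +2.17°C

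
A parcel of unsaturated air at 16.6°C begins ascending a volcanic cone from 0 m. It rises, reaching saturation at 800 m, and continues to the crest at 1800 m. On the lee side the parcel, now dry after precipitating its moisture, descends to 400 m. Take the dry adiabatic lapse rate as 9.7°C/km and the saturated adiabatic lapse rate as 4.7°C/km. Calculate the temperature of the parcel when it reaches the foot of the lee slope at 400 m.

17.72°C

From 0 m to 800 m (dry): cools by 9.7 × 0.8 = 7.76°C, giving 8.84°C.
From 800 m to 1800 m (saturated): cools by 4.7 × 1 = 4.7°C, giving 4.14°C.
From 1800 m to 400 m (dry descent): warms by 9.7 × 1.4 = 13.58°C, giving 17.72°C.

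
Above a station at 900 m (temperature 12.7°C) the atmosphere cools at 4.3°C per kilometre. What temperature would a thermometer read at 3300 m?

Environmental to 3300 m: -4.3 × 2.4 km = -10.32°C, so T = 2.38°C.

2.38°C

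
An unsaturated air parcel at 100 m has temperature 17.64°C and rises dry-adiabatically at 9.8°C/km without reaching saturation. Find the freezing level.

Height above start = (17.64 − 0) / 9.8 = 1.8 km
Altitude = 100 m + 1800 m = 1900 m

1900 m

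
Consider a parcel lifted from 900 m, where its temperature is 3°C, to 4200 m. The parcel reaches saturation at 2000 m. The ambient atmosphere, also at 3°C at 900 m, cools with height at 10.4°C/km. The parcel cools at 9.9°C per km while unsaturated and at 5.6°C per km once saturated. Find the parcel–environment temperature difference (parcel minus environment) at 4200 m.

Parcel:
  900 → 2000 m (dry, 9.9°C/km): ΔT = -9.9 × 1.1 = -10.89°C → T = -7.89°C
  2000 → 4200 m (saturated, 5.6°C/km): ΔT = -5.6 × 2.2 = -12.32°C → T = -20.21°C
Environment:
  900 → 4200 m (environment, 10.4°C/km): ΔT = -10.4 × 3.3 = -34.32°C → T = -31.32°C
T_parcel − T_env = -20.21 − (-31.32) = +11.11°C

+11.11°C (parcel warmer than environment)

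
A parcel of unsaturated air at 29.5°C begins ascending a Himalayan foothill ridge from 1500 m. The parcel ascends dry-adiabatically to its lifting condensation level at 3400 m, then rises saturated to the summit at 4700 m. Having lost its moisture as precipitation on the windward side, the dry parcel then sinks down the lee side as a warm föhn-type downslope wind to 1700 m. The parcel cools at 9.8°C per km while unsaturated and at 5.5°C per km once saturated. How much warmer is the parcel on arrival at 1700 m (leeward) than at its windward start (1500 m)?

From 1500 m to 3400 m (dry): cools by 9.8 × 1.9 = 18.62°C, giving 10.88°C.
From 3400 m to 4700 m (saturated): cools by 5.5 × 1.3 = 7.15°C, giving 3.73°C.
From 4700 m to 1700 m (dry descent): warms by 9.8 × 3 = 29.4°C, giving 33.13°C.
Net change vs windward start: 33.13 − 29.5 = +3.63°C

+3.63°C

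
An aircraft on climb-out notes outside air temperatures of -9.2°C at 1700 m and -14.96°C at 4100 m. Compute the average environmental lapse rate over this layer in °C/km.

2.4°C/km

Γ = −ΔT/Δz = (-9.2 − (-14.96)) / (4100 − 1700) m
  = 5.76°C / 2.4 km = 2.4°C/km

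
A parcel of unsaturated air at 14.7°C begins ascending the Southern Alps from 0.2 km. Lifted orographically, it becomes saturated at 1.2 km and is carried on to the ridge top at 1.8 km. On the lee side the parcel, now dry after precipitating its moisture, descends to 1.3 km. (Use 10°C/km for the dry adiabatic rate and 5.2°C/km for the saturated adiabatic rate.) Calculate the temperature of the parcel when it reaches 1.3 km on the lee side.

6.58°C

200–1200 m, dry: Δz = 1 km ⇒ ΔT = -10°C; T = 4.7°C
1200–1800 m, saturated: Δz = 0.6 km ⇒ ΔT = -3.12°C; T = 1.58°C
1800–1300 m, dry descent: Δz = 0.5 km ⇒ ΔT = +5°C; T = 6.58°C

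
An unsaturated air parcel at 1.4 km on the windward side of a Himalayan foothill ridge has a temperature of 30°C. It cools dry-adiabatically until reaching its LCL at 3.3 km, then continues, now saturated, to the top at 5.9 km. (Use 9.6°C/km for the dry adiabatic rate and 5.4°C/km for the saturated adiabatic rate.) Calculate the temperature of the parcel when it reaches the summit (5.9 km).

-2.28°C

1400 → 3300 m (dry, 9.6°C/km): ΔT = -9.6 × 1.9 = -18.24°C → T = 11.76°C
3300 → 5900 m (saturated, 5.4°C/km): ΔT = -5.4 × 2.6 = -14.04°C → T = -2.28°C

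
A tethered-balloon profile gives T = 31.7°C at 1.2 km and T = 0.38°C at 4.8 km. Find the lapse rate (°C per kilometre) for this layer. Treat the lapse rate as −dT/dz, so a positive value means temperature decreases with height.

Γ = −ΔT/Δz = (31.7 − 0.38) / (4800 − 1200) m
  = 31.32°C / 3.6 km = 8.7°C/km

8.7°C/km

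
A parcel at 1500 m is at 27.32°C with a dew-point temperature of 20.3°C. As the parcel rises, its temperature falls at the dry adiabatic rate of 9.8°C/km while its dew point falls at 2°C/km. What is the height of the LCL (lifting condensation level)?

2400 m

T and T_d converge at 9.8 − 2 = 7.8°C per km
Height above start = (27.32 − 20.3) / 7.8 = 0.9 km
LCL altitude = 1500 m + 900 m = 2400 m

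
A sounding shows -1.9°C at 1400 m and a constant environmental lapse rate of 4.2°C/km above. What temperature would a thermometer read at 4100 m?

-13.24°C

1400–4100 m, environmental: Δz = 2.7 km ⇒ ΔT = -11.34°C; T = -13.24°C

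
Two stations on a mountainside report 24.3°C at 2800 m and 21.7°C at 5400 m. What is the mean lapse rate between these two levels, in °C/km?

1°C/km

Γ = −ΔT/Δz = (24.3 − 21.7) / (5400 − 2800) m
  = 2.6°C / 2.6 km = 1°C/km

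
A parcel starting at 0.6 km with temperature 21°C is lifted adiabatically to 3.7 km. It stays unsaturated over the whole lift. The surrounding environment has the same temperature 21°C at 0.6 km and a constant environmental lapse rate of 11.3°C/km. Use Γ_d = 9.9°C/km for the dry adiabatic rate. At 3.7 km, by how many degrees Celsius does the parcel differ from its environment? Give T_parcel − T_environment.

+4.34°C (parcel warmer than environment)

Parcel:
  600 → 3700 m (dry, 9.9°C/km): ΔT = -9.9 × 3.1 = -30.69°C → T = -9.69°C
Environment:
  600 → 3700 m (environment, 11.3°C/km): ΔT = -11.3 × 3.1 = -35.03°C → T = -14.03°C
T_parcel − T_env = -9.69 − (-14.03) = +4.34°C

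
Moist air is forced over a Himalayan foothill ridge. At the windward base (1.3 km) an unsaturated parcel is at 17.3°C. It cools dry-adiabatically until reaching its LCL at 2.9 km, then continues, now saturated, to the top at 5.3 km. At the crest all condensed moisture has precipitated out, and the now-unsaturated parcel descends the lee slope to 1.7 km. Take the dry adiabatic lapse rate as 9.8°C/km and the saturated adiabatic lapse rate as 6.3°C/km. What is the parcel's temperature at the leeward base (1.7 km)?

1300 → 2900 m (dry, 9.8°C/km): ΔT = -9.8 × 1.6 = -15.68°C → T = 1.62°C
2900 → 5300 m (saturated, 6.3°C/km): ΔT = -6.3 × 2.4 = -15.12°C → T = -13.5°C
5300 → 1700 m (dry descent, 9.8°C/km): ΔT = +9.8 × 3.6 = +35.28°C → T = 21.78°C

21.78°C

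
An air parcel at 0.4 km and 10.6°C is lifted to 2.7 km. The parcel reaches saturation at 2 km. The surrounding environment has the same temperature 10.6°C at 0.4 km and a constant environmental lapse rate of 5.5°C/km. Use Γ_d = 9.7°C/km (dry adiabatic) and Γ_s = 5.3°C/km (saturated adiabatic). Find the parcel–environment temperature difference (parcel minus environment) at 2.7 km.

Parcel:
  400–2000 m, dry: Δz = 1.6 km ⇒ ΔT = -15.52°C; T = -4.92°C
  2000–2700 m, saturated: Δz = 0.7 km ⇒ ΔT = -3.71°C; T = -8.63°C
Environment:
  400–2700 m, environment: Δz = 2.3 km ⇒ ΔT = -12.65°C; T = -2.05°C
T_parcel − T_env = -8.63 − (-2.05) = -6.58°C

-6.58°C (parcel cooler than environment)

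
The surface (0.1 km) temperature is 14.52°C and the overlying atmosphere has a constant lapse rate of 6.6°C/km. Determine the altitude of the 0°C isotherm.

Height above start = (14.52 − 0) / 6.6 = 2.2 km
Altitude = 100 m + 2200 m = 2300 m

2.3 km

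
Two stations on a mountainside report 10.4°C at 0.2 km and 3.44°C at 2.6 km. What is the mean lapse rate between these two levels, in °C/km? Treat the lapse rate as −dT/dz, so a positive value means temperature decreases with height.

2.9°C/km

Γ = −ΔT/Δz = (10.4 − 3.44) / (2600 − 200) m
  = 6.96°C / 2.4 km = 2.9°C/km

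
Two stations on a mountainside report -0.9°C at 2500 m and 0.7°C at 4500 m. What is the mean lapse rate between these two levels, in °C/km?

-0.8°C/km

Γ = −ΔT/Δz = (-0.9 − 0.7) / (4500 − 2500) m
  = -1.6°C / 2 km = -0.8°C/km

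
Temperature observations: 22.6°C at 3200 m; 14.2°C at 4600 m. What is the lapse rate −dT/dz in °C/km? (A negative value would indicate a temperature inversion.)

6°C/km

Γ = −ΔT/Δz = (22.6 − 14.2) / (4600 − 3200) m
  = 8.4°C / 1.4 km = 6°C/km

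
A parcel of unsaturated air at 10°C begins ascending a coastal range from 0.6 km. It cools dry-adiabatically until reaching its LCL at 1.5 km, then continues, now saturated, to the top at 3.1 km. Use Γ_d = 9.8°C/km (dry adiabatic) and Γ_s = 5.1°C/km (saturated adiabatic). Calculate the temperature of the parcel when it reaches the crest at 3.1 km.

From 600 m to 1500 m (dry): cools by 9.8 × 0.9 = 8.82°C, giving 1.18°C.
From 1500 m to 3100 m (saturated): cools by 5.1 × 1.6 = 8.16°C, giving -6.98°C.

-6.98°C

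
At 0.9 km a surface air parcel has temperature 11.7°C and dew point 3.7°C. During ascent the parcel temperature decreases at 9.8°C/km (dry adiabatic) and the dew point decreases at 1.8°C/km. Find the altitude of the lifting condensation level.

1.9 km

T and T_d converge at 9.8 − 1.8 = 8°C per km
Height above start = (11.7 − 3.7) / 8 = 1 km
LCL altitude = 900 m + 1000 m = 1900 m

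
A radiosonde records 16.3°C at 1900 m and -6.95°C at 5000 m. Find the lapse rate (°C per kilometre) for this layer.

Γ = −ΔT/Δz = (16.3 − (-6.95)) / (5000 − 1900) m
  = 23.25°C / 3.1 km = 7.5°C/km

7.5°C/km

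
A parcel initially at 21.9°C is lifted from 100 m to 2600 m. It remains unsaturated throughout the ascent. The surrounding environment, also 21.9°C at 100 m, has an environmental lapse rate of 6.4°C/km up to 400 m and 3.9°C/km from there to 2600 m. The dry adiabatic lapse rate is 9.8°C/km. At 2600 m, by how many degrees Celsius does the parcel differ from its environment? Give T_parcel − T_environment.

Parcel:
  From 100 m to 2600 m (dry): cools by 9.8 × 2.5 = 24.5°C, giving -2.6°C.
Environment:
  From 100 m to 400 m (environment, lower layer): cools by 6.4 × 0.3 = 1.92°C, giving 19.98°C.
  From 400 m to 2600 m (environment, upper layer): cools by 3.9 × 2.2 = 8.58°C, giving 11.4°C.
T_parcel − T_env = -2.6 − 11.4 = -14°C

-14°C (parcel cooler than environment)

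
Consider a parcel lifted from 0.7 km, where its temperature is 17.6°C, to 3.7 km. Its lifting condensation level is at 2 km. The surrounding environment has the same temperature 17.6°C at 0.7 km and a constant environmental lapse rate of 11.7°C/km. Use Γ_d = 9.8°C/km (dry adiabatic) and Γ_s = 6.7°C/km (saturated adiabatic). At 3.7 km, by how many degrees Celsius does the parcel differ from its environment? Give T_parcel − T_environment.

+10.97°C (parcel warmer than environment)

Parcel:
  From 700 m to 2000 m (dry): cools by 9.8 × 1.3 = 12.74°C, giving 4.86°C.
  From 2000 m to 3700 m (saturated): cools by 6.7 × 1.7 = 11.39°C, giving -6.53°C.
Environment:
  From 700 m to 3700 m (environment): cools by 11.7 × 3 = 35.1°C, giving -17.5°C.
T_parcel − T_env = -6.53 − (-17.5) = +10.97°C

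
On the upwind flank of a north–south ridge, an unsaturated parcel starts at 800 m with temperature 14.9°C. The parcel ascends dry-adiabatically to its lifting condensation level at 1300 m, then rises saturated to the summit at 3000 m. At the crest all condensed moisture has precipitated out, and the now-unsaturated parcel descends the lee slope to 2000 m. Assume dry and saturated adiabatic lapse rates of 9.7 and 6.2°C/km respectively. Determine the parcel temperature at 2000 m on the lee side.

800–1300 m, dry: Δz = 0.5 km ⇒ ΔT = -4.85°C; T = 10.05°C
1300–3000 m, saturated: Δz = 1.7 km ⇒ ΔT = -10.54°C; T = -0.49°C
3000–2000 m, dry descent: Δz = 1 km ⇒ ΔT = +9.7°C; T = 9.21°C

9.21°C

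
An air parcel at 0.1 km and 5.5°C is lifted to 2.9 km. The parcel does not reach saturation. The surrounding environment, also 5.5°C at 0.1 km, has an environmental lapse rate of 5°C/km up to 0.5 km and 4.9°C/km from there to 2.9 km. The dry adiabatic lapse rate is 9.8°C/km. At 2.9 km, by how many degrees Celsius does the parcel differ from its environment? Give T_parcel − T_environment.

-13.68°C (parcel cooler than environment)

Parcel:
  Dry to 2900 m: -9.8 × 2.8 km = -27.44°C, so T = -21.94°C.
Environment:
  Environment, lower layer to 500 m: -5 × 0.4 km = -2°C, so T = 3.5°C.
  Environment, upper layer to 2900 m: -4.9 × 2.4 km = -11.76°C, so T = -8.26°C.
T_parcel − T_env = -21.94 − (-8.26) = -13.68°C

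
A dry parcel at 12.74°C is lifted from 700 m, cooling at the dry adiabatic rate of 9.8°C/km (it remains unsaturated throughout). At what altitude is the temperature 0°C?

Height above start = (12.74 − 0) / 9.8 = 1.3 km
Altitude = 700 m + 1300 m = 2000 m

2000 m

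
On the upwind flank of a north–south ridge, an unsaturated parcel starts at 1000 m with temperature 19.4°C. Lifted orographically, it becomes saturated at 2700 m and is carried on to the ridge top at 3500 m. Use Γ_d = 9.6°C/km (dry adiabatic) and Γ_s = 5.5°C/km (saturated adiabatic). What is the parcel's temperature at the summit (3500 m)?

-1.32°C

From 1000 m to 2700 m (dry): cools by 9.6 × 1.7 = 16.32°C, giving 3.08°C.
From 2700 m to 3500 m (saturated): cools by 5.5 × 0.8 = 4.4°C, giving -1.32°C.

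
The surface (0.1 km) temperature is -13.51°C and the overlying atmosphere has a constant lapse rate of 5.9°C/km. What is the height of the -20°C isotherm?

1.2 km

Height above start = (-13.51 − (-20)) / 5.9 = 1.1 km
Altitude = 100 m + 1100 m = 1200 m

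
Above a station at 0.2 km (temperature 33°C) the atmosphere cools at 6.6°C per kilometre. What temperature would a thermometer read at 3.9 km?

8.58°C

200–3900 m, environmental: Δz = 3.7 km ⇒ ΔT = -24.42°C; T = 8.58°C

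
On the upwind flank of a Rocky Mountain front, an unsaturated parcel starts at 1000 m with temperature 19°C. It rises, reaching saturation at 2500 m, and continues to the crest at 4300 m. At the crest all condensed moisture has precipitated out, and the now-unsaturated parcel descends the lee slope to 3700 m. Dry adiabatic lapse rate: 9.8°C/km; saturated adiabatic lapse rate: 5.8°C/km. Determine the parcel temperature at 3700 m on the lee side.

-0.26°C

1000 → 2500 m (dry, 9.8°C/km): ΔT = -9.8 × 1.5 = -14.7°C → T = 4.3°C
2500 → 4300 m (saturated, 5.8°C/km): ΔT = -5.8 × 1.8 = -10.44°C → T = -6.14°C
4300 → 3700 m (dry descent, 9.8°C/km): ΔT = +9.8 × 0.6 = +5.88°C → T = -0.26°C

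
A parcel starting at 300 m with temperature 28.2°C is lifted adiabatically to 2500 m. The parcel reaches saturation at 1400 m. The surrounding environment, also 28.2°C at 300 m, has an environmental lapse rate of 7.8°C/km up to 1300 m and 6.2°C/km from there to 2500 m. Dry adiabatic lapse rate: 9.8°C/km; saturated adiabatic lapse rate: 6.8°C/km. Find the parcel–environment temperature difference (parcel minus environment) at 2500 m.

Parcel:
  300–1400 m, dry: Δz = 1.1 km ⇒ ΔT = -10.78°C; T = 17.42°C
  1400–2500 m, saturated: Δz = 1.1 km ⇒ ΔT = -7.48°C; T = 9.94°C
Environment:
  300–1300 m, environment, lower layer: Δz = 1 km ⇒ ΔT = -7.8°C; T = 20.4°C
  1300–2500 m, environment, upper layer: Δz = 1.2 km ⇒ ΔT = -7.44°C; T = 12.96°C
T_parcel − T_env = 9.94 − 12.96 = -3.02°C

-3.02°C (parcel cooler than environment)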